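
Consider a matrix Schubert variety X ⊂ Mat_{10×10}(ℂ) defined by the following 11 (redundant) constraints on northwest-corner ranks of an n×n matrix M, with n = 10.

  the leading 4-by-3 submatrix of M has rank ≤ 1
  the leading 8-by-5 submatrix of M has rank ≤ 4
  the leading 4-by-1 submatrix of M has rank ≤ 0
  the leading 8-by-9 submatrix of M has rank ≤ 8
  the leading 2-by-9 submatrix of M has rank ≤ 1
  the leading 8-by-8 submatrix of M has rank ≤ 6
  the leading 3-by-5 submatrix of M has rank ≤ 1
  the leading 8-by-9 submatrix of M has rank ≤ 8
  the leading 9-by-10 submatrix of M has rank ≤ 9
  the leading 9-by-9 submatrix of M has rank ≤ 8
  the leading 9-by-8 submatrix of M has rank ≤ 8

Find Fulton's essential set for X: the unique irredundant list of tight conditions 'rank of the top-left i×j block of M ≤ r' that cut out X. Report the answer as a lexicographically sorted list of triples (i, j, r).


Propagating the 11 rank bounds to every northwest block:

  i=1: 0  1  1  1  1  1  1  1  1  1
  i=2: 0  1  1  1  1  1  1  1  1  2
  i=3: 0  1  1  1  1  2  2  2  2  3
  i=4: 0  1  1  2  2  3  3  3  3  4
  i=5: 1  2  2  3  3  4  4  4  4  5
  i=6: 1  2  3  4  4  5  5  5  5  6
  i=7: 1  2  3  4  4  5  6  6  6  7
  i=8: 1  2  3  4  4  5  6  6  7  8
  i=9: 1  2  3  4  5  6  7  7  8  9
  i=10: 1  2  3  4  5  6  7  8  9  10

hence w(1..10) = (2, 10, 6, 4, 1, 3, 7, 9, 5, 8).

D(w) has 18 cells with 6 SE-corners; essential set:

[(2, 9, 1), (3, 5, 1), (4, 1, 0), (4, 3, 1), (8, 5, 4), (8, 8, 6)]


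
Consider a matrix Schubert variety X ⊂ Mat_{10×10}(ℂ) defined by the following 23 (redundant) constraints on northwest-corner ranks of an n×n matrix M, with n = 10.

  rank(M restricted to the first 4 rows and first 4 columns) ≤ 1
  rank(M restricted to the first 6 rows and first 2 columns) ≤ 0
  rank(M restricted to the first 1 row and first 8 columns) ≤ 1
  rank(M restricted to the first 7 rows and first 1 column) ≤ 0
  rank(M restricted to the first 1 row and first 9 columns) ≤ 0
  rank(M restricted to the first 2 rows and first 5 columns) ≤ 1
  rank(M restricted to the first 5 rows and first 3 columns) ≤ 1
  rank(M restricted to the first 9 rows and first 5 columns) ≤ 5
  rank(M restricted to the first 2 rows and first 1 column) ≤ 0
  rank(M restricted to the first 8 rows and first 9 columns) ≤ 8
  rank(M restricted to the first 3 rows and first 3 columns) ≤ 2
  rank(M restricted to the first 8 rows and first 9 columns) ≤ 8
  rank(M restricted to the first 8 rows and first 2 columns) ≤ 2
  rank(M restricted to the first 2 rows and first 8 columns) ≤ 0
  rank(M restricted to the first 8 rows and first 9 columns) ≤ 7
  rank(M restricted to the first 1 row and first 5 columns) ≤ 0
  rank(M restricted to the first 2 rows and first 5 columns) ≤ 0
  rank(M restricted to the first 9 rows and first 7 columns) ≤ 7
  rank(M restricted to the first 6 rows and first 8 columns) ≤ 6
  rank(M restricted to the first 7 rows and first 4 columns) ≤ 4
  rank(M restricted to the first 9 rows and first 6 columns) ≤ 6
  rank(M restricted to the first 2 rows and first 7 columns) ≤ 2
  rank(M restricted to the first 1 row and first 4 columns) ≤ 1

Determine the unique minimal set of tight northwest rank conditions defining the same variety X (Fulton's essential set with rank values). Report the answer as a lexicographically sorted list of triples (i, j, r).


The tightest implied rank at each (i,j), from the 23 conditions:

  i=1: 0 | 0 | 0 | 0 | 0 | 0 | 0 | 0 | 0 | 1
  i=2: 0 | 0 | 0 | 0 | 0 | 0 | 0 | 0 | 1 | 2
  i=3: 0 | 0 | 1 | 1 | 1 | 1 | 1 | 1 | 2 | 3
  i=4: 0 | 0 | 1 | 1 | 2 | 2 | 2 | 2 | 3 | 4
  i=5: 0 | 0 | 1 | 2 | 3 | 3 | 3 | 3 | 4 | 5
  i=6: 0 | 0 | 1 | 2 | 3 | 4 | 4 | 4 | 5 | 6
  i=7: 0 | 1 | 2 | 3 | 4 | 5 | 5 | 5 | 6 | 7
  i=8: 1 | 2 | 3 | 4 | 5 | 6 | 6 | 6 | 7 | 8
  i=9: 1 | 2 | 3 | 4 | 5 | 6 | 7 | 7 | 8 | 9
  i=10: 1 | 2 | 3 | 4 | 5 | 6 | 7 | 8 | 9 | 10

second differences of R give the permutation w = (10, 9, 3, 5, 4, 6, 2, 1, 7, 8).

ℓ(w)=27; the 5 essential cells (i,j,r):

[(1, 9, 0), (2, 8, 0), (4, 4, 1), (6, 2, 0), (7, 1, 0)]


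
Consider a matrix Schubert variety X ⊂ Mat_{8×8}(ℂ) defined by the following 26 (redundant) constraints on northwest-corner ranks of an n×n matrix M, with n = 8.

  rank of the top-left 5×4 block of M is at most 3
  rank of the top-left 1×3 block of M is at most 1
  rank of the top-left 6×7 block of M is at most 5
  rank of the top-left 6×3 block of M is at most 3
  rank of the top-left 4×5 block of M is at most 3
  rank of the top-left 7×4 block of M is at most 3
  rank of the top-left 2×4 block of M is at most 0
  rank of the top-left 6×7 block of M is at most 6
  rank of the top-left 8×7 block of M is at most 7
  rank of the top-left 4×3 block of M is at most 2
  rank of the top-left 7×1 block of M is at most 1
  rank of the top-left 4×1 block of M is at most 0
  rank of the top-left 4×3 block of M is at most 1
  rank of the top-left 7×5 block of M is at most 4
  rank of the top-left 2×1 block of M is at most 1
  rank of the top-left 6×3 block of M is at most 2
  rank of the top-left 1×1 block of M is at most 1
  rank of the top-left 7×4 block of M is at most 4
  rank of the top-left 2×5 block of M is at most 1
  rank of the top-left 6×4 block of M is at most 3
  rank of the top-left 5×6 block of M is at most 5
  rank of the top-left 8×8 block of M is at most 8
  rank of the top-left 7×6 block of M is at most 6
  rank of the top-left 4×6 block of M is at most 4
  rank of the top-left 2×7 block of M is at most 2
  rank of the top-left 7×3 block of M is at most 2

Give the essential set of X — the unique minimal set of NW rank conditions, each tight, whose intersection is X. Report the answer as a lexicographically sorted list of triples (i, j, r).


Reconstructing r_w from the 26 given conditions:

  0 0 0 0 1 1 1 1
  0 0 0 0 1 2 2 2
  0 1 1 1 2 3 3 3
  0 1 1 2 3 4 4 4
  1 2 2 3 4 5 5 5
  1 2 2 3 4 5 5 6
  1 2 2 3 4 5 6 7
  1 2 3 4 5 6 7 8

second differences of R give the permutation w = (5, 6, 2, 4, 1, 8, 7, 3).

5 SE-corners of the 14-cell Rothe diagram give Ess(w):

[(2, 4, 0), (4, 1, 0), (4, 3, 1), (6, 7, 5), (7, 3, 2)]


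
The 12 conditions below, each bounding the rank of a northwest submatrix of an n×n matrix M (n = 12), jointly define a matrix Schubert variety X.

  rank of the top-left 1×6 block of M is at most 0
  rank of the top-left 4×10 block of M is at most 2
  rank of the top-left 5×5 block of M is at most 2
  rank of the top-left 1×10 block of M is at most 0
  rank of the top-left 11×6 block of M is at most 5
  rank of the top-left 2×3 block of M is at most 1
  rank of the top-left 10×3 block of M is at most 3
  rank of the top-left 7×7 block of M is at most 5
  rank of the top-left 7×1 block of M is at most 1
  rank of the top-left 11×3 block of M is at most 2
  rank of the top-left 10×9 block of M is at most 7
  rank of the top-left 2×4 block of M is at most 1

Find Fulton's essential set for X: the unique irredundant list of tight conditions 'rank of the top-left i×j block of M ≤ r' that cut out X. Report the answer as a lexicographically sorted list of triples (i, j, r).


The tightest implied rank at each (i,j), from the 12 conditions:

  R[1]: 0 0 0 0 0 0 0 0 0 0 1 1
  R[2]: 1 1 1 1 1 1 1 1 1 1 2 2
  R[3]: 1 2 2 2 2 2 2 2 2 2 3 3
  R[4]: 1 2 2 2 2 2 2 2 2 2 3 4
  R[5]: 1 2 2 2 2 3 3 3 3 3 4 5
  R[6]: 1 2 2 3 3 4 4 4 4 4 5 6
  R[7]: 1 2 2 3 4 5 5 5 5 5 6 7
  R[8]: 1 2 2 3 4 5 6 6 6 6 7 8
  R[9]: 1 2 2 3 4 5 6 7 7 7 8 9
  R[10]: 1 2 2 3 4 5 6 7 7 8 9 10
  R[11]: 1 2 2 3 4 5 6 7 8 9 10 11
  R[12]: 1 2 3 4 5 6 7 8 9 10 11 12

second differences of R give the permutation w = (11, 1, 2, 12, 6, 4, 5, 7, 8, 10, 9, 3).

Rothe diagram D(w) (28 cells), 5 SE-corners (essential conditions):

[(1, 10, 0), (4, 10, 2), (5, 5, 2), (10, 9, 7), (11, 3, 2)]


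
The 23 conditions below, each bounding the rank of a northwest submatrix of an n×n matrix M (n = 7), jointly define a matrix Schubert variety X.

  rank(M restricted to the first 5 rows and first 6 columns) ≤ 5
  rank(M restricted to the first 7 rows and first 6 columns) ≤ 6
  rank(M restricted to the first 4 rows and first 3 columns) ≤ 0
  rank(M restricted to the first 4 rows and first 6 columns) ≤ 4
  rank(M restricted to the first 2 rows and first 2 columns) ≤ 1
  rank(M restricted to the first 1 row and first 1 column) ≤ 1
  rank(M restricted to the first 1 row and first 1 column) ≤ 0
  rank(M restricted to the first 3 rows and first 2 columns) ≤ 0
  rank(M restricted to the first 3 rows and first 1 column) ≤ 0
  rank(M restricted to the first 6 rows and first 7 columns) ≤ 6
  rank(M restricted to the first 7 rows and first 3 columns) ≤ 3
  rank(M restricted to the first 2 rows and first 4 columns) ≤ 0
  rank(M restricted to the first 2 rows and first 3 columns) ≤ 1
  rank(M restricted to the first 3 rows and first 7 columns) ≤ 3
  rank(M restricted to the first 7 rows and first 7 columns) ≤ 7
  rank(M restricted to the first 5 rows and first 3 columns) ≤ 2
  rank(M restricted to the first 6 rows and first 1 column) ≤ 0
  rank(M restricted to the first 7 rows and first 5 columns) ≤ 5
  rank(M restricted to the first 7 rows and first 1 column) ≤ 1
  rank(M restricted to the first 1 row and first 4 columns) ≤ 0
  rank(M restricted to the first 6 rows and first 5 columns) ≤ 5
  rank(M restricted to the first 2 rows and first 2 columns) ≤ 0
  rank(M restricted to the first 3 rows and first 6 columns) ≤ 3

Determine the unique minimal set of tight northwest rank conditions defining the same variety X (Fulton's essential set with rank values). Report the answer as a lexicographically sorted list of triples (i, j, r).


Computing R[i][j] = min implied NW-rank bound (n=7, 23 conditions):

  R[1]: 0, 0, 0, 0, 1, 1, 1
  R[2]: 0, 0, 0, 0, 1, 2, 2
  R[3]: 0, 0, 0, 1, 2, 3, 3
  R[4]: 0, 0, 0, 1, 2, 3, 4
  R[5]: 0, 1, 1, 2, 3, 4, 5
  R[6]: 0, 1, 2, 3, 4, 5, 6
  R[7]: 1, 2, 3, 4, 5, 6, 7

giving w = (5, 6, 4, 7, 2, 3, 1) via Δ²R.

D(w) has 16 cells with 3 SE-corners; essential set:

[(2, 4, 0), (4, 3, 0), (6, 1, 0)]


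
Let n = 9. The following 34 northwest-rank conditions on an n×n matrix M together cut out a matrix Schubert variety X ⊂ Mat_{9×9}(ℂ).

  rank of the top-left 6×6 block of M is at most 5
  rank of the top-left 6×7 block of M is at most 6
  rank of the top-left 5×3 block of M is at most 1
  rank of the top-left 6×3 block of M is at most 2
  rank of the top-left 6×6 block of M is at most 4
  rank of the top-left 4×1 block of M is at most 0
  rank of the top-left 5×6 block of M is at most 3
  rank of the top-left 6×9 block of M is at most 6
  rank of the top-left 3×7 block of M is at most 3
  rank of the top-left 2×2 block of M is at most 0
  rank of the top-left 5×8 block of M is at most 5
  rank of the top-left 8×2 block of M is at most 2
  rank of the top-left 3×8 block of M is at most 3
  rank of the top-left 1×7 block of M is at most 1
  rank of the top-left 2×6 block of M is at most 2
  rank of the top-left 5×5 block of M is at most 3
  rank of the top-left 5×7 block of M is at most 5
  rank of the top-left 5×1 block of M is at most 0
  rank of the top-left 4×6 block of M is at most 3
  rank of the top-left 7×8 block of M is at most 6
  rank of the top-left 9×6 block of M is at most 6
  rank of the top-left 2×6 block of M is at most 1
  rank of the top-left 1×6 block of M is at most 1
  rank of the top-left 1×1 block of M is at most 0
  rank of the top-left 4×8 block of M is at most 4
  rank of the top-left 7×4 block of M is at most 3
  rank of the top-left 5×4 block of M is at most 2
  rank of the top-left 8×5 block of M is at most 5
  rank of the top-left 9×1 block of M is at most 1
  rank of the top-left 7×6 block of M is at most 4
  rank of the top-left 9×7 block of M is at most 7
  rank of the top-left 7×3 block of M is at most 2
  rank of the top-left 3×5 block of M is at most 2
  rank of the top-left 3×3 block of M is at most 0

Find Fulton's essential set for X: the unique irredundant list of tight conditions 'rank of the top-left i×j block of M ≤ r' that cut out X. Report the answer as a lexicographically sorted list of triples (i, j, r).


Computing R[i][j] = min implied NW-rank bound (n=9, 34 conditions):

  R[1]: 0 | 0 | 0 | 1 | 1 | 1 | 1 | 1 | 1
  R[2]: 0 | 0 | 0 | 1 | 1 | 1 | 2 | 2 | 2
  R[3]: 0 | 0 | 0 | 1 | 2 | 2 | 3 | 3 | 3
  R[4]: 0 | 1 | 1 | 2 | 3 | 3 | 4 | 4 | 4
  R[5]: 0 | 1 | 1 | 2 | 3 | 3 | 4 | 5 | 5
  R[6]: 1 | 2 | 2 | 3 | 4 | 4 | 5 | 6 | 6
  R[7]: 1 | 2 | 2 | 3 | 4 | 4 | 5 | 6 | 7
  R[8]: 1 | 2 | 3 | 4 | 5 | 5 | 6 | 7 | 8
  R[9]: 1 | 2 | 3 | 4 | 5 | 6 | 7 | 8 | 9

the unique w with this rank table is (4, 7, 5, 2, 8, 1, 9, 3, 6).

7 SE-corners of the 17-cell Rothe diagram give Ess(w):

[(2, 6, 1), (3, 3, 0), (5, 1, 0), (5, 3, 1), (5, 6, 3), (7, 3, 2), (7, 6, 4)]


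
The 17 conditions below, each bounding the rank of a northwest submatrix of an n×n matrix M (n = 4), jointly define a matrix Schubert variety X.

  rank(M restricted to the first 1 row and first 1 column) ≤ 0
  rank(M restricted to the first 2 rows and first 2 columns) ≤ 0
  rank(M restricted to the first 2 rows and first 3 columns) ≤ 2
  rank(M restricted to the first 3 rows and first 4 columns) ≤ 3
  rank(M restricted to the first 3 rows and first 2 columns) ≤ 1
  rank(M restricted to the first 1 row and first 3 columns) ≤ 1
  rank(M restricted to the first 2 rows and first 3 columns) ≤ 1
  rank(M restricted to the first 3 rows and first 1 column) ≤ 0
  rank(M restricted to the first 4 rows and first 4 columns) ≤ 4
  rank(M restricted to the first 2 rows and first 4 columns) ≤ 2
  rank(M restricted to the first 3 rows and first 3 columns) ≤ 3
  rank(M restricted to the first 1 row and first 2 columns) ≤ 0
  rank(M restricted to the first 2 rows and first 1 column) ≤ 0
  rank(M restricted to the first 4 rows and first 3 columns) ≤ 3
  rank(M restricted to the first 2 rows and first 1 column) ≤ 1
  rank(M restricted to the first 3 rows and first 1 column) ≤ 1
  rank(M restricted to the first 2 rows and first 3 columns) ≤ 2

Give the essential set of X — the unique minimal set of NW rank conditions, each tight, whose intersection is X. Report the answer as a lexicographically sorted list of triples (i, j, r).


The tightest implied rank at each (i,j), from the 17 conditions:

  0  0  1  1
  0  0  1  2
  0  1  2  3
  1  2  3  4

reading off 1-entries of Δ²R: w = (3, 4, 2, 1).

D(w) has 5 cells with 2 SE-corners; essential set:

[(2, 2, 0), (3, 1, 0)]


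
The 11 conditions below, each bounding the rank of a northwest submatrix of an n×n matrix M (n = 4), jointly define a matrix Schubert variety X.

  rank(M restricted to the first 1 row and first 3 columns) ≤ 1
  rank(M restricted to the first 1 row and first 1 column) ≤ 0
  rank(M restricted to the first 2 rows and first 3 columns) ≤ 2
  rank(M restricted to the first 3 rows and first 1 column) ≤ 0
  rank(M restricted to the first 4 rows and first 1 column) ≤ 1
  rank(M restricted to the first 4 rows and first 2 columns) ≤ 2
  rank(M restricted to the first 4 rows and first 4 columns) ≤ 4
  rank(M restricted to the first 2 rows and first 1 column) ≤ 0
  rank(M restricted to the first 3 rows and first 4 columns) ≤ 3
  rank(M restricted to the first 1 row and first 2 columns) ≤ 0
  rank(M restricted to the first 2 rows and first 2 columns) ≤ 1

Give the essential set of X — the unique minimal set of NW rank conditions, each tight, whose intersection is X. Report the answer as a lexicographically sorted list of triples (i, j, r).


Rank table r_w(4×4) implied by the 11 constraints:

  0 0 1 1
  0 1 2 2
  0 1 2 3
  1 2 3 4

second differences of R give the permutation w = (3, 2, 4, 1).

2 SE-corners of the 4-cell Rothe diagram give Ess(w):

[(1, 2, 0), (3, 1, 0)]


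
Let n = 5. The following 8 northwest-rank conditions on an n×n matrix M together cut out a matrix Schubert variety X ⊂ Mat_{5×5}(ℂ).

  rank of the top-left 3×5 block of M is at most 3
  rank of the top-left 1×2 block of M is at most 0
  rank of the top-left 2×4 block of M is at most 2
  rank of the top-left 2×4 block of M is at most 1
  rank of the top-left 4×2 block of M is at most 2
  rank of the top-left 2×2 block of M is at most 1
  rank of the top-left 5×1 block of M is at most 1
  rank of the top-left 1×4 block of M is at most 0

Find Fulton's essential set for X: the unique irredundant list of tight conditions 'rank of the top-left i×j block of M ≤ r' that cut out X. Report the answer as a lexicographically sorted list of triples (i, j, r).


Computing R[i][j] = min implied NW-rank bound (n=5, 8 conditions):

  R[1]: 0 0 0 0 1
  R[2]: 1 1 1 1 2
  R[3]: 1 2 2 2 3
  R[4]: 1 2 3 3 4
  R[5]: 1 2 3 4 5

the unique w with this rank table is (5, 1, 2, 3, 4).

Rothe diagram D(w) (4 cells), 1 SE-corner (essential condition):

[(1, 4, 0)]


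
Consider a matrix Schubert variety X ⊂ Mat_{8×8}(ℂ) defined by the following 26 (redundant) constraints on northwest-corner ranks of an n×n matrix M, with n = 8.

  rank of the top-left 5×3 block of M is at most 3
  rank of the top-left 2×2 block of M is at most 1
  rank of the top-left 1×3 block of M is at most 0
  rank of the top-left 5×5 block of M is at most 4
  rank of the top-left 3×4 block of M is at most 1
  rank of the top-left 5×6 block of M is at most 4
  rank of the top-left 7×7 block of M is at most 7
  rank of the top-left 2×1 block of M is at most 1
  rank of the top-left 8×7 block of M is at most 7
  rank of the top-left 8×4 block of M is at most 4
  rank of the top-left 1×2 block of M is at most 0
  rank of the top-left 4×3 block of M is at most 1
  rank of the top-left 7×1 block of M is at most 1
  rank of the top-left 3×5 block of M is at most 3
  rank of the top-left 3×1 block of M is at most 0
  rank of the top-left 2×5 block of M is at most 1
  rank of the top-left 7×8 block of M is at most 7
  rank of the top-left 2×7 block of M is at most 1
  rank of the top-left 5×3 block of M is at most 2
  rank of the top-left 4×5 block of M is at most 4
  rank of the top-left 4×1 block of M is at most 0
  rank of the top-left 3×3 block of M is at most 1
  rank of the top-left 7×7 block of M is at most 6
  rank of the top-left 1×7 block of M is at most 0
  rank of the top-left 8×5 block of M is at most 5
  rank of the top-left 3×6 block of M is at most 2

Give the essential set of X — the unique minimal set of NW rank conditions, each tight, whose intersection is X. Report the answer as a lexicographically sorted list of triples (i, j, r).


Computing R[i][j] = min implied NW-rank bound (n=8, 26 conditions):

  i=1: 0, 0, 0, 0, 0, 0, 0, 1
  i=2: 0, 1, 1, 1, 1, 1, 1, 2
  i=3: 0, 1, 1, 1, 2, 2, 2, 3
  i=4: 0, 1, 1, 2, 3, 3, 3, 4
  i=5: 1, 2, 2, 3, 4, 4, 4, 5
  i=6: 1, 2, 3, 4, 5, 5, 5, 6
  i=7: 1, 2, 3, 4, 5, 6, 6, 7
  i=8: 1, 2, 3, 4, 5, 6, 7, 8

reading off 1-entries of Δ²R: w = (8, 2, 5, 4, 1, 3, 6, 7).

Fulton essential set (4 of the 13 Rothe cells):

[(1, 7, 0), (3, 4, 1), (4, 1, 0), (4, 3, 1)]


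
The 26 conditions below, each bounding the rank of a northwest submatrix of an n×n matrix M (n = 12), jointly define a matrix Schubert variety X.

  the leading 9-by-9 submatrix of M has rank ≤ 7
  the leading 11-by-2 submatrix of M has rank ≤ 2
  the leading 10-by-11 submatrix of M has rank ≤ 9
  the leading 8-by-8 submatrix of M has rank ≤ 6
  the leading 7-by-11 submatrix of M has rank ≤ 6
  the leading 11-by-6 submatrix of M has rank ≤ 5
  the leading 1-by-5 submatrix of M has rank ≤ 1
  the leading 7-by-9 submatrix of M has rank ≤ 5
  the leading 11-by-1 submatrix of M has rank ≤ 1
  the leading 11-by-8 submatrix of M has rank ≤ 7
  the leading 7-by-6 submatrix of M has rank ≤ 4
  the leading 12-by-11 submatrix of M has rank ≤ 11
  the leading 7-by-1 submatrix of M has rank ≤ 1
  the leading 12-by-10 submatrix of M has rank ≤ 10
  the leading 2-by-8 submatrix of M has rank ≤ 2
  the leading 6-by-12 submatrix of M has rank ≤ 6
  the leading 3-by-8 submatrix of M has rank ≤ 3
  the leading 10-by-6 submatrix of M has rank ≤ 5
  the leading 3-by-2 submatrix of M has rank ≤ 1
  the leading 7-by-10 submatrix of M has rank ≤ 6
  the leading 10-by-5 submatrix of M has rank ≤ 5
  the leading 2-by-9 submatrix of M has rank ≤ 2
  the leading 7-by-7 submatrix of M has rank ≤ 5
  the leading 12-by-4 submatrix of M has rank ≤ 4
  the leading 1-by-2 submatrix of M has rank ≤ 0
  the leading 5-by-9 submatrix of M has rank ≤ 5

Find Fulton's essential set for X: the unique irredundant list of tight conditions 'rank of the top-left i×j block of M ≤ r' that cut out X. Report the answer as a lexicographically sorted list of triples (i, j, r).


Rank table r_w(12×12) implied by the 26 constraints:

  row 1: 0  0  1  1  1  1  1  1  1  1  1  1
  row 2: 1  1  2  2  2  2  2  2  2  2  2  2
  row 3: 1  1  2  3  3  3  3  3  3  3  3  3
  row 4: 1  2  3  4  4  4  4  4  4  4  4  4
  row 5: 1  2  3  4  4  4  5  5  5  5  5  5
  row 6: 1  2  3  4  4  4  5  5  5  6  6  6
  row 7: 1  2  3  4  4  4  5  5  5  6  6  7
  row 8: 1  2  3  4  5  5  6  6  6  7  7  8
  row 9: 1  2  3  4  5  5  6  7  7  8  8  9
  row 10: 1  2  3  4  5  5  6  7  8  9  9  10
  row 11: 1  2  3  4  5  5  6  7  8  9  10  11
  row 12: 1  2  3  4  5  6  7  8  9  10  11  12

the unique w with this rank table is (3, 1, 4, 2, 7, 10, 12, 5, 8, 9, 11, 6).

ℓ(w)=17; the 6 essential cells (i,j,r):

[(1, 2, 0), (3, 2, 1), (7, 6, 4), (7, 9, 5), (7, 11, 6), (11, 6, 5)]


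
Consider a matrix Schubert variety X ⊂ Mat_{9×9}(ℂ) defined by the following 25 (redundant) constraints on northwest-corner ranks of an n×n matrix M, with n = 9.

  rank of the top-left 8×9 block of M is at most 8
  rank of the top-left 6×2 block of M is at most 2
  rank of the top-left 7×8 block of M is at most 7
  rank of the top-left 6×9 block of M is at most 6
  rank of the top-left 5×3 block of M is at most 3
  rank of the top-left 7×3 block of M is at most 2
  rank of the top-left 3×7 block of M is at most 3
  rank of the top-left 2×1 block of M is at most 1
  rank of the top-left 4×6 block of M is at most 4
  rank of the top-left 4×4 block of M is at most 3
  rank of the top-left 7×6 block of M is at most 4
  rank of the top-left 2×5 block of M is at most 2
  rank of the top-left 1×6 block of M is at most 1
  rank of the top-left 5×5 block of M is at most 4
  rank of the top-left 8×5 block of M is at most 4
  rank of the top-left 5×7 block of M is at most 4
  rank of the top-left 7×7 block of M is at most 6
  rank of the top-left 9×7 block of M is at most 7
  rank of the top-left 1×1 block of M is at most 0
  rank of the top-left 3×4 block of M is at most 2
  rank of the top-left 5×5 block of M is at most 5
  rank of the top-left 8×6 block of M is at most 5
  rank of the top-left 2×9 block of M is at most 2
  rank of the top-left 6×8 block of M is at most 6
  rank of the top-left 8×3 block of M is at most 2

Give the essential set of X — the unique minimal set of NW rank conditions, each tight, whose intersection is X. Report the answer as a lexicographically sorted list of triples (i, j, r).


Propagating the 25 rank bounds to every northwest block:

  row 1: 0  1  1  1  1  1  1  1  1
  row 2: 1  2  2  2  2  2  2  2  2
  row 3: 1  2  2  2  3  3  3  3  3
  row 4: 1  2  2  3  4  4  4  4  4
  row 5: 1  2  2  3  4  4  4  5  5
  row 6: 1  2  2  3  4  4  5  6  6
  row 7: 1  2  2  3  4  4  5  6  7
  row 8: 1  2  2  3  4  5  6  7  8
  row 9: 1  2  3  4  5  6  7  8  9

second differences of R give the permutation w = (2, 1, 5, 4, 8, 7, 9, 6, 3).

Fulton essential set (5 of the 12 Rothe cells):

[(1, 1, 0), (3, 4, 2), (5, 7, 4), (7, 6, 4), (8, 3, 2)]


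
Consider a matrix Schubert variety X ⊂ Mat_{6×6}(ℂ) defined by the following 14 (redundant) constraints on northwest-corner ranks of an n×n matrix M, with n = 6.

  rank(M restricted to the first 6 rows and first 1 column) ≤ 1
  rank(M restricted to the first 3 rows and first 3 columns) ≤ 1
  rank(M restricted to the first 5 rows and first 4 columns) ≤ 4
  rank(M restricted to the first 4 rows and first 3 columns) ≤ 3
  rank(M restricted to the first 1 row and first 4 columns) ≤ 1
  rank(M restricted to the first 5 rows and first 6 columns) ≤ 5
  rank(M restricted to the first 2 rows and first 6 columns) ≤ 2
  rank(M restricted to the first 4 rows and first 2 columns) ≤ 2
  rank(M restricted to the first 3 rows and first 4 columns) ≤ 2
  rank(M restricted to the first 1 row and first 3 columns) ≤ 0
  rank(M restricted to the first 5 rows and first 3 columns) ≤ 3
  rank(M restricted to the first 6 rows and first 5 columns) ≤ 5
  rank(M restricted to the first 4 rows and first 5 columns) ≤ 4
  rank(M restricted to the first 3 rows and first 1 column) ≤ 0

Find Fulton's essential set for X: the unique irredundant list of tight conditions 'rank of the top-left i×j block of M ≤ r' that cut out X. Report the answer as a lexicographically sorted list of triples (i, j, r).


The tightest implied rank at each (i,j), from the 14 conditions:

  0  0  0  1  1  1
  0  1  1  2  2  2
  0  1  1  2  3  3
  1  2  2  3  4  4
  1  2  3  4  5  5
  1  2  3  4  5  6

reading off 1-entries of Δ²R: w = (4, 2, 5, 1, 3, 6).

Fulton essential set (3 of the 6 Rothe cells):

[(1, 3, 0), (3, 1, 0), (3, 3, 1)]


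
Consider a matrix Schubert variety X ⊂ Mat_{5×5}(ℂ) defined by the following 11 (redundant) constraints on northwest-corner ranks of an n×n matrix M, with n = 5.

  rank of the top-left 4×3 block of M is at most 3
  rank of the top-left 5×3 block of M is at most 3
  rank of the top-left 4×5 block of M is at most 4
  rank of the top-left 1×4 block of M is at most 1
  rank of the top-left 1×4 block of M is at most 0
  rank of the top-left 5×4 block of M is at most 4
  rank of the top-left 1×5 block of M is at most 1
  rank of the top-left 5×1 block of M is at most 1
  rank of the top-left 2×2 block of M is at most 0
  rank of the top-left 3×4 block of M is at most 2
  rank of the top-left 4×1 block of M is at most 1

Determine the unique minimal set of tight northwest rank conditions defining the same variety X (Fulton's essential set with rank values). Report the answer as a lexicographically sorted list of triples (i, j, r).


Rank table r_w(5×5) implied by the 11 constraints:

  R[1]: 0, 0, 0, 0, 1
  R[2]: 0, 0, 1, 1, 2
  R[3]: 1, 1, 2, 2, 3
  R[4]: 1, 2, 3, 3, 4
  R[5]: 1, 2, 3, 4, 5

so w = (5, 3, 1, 2, 4).

ℓ(w)=6; the 2 essential cells (i,j,r):

[(1, 4, 0), (2, 2, 0)]


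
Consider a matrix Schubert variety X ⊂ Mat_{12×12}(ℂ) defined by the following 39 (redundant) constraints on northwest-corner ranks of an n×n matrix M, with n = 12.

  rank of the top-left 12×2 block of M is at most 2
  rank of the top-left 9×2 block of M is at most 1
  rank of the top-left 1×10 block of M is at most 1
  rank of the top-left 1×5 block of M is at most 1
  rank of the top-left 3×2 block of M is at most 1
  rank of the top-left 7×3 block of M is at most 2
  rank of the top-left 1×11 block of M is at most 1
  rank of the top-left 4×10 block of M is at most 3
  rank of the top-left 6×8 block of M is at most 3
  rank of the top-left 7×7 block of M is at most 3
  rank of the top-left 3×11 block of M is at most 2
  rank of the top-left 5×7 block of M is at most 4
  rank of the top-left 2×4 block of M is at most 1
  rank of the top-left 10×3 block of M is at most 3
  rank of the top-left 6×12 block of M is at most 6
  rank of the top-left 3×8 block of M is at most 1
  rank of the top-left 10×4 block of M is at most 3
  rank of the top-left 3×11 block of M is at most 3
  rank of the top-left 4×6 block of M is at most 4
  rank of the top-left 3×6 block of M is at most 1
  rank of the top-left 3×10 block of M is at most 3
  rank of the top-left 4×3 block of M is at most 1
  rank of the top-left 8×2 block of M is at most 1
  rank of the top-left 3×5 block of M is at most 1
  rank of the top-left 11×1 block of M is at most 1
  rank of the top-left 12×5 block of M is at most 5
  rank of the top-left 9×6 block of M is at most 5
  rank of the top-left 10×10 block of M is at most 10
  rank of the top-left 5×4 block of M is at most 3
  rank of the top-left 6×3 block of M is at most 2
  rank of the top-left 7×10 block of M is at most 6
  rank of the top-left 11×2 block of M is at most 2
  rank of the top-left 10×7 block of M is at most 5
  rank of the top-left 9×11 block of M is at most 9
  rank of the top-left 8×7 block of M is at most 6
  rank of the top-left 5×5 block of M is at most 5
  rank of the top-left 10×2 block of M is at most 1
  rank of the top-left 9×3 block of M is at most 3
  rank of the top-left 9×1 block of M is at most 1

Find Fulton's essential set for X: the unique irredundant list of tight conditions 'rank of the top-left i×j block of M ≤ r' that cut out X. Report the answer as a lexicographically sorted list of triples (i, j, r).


The tightest implied rank at each (i,j), from the 39 conditions:

  row 1: 1 1 1 1 1 1 1 1 1 1 1 1
  row 2: 1 1 1 1 1 1 1 1 2 2 2 2
  row 3: 1 1 1 1 1 1 1 1 2 2 2 3
  row 4: 1 1 1 2 2 2 2 2 3 3 3 4
  row 5: 1 1 2 3 3 3 3 3 4 4 4 5
  row 6: 1 1 2 3 3 3 3 3 4 5 5 6
  row 7: 1 1 2 3 3 3 3 4 5 6 6 7
  row 8: 1 1 2 3 4 4 4 5 6 7 7 8
  row 9: 1 1 2 3 4 5 5 6 7 8 8 9
  row 10: 1 1 2 3 4 5 5 6 7 8 9 10
  row 11: 1 2 3 4 5 6 6 7 8 9 10 11
  row 12: 1 2 3 4 5 6 7 8 9 10 11 12

the unique w with this rank table is (1, 9, 12, 4, 3, 10, 8, 5, 6, 11, 2, 7).

7 SE-corners of the 32-cell Rothe diagram give Ess(w):

[(3, 8, 1), (3, 11, 2), (4, 3, 1), (6, 8, 3), (7, 7, 3), (10, 2, 1), (10, 7, 5)]


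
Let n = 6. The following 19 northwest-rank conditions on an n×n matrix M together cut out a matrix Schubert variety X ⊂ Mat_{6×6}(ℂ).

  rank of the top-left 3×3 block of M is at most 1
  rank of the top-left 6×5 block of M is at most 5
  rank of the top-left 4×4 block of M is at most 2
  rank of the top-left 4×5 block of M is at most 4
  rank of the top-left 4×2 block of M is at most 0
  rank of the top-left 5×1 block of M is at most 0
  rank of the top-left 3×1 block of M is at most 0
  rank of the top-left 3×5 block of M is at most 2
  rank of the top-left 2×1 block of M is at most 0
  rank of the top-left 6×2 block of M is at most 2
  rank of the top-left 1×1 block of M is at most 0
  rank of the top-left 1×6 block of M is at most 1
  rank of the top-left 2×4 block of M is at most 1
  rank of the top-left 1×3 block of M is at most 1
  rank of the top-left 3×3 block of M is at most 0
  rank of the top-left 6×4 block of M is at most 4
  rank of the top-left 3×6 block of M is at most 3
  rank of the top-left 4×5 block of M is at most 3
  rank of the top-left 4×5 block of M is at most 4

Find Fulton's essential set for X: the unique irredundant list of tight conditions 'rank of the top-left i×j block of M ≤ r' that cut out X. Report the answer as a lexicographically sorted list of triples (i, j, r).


The tightest implied rank at each (i,j), from the 19 conditions:

  R[1]: 0 0 0 1 1 1
  R[2]: 0 0 0 1 2 2
  R[3]: 0 0 0 1 2 3
  R[4]: 0 0 1 2 3 4
  R[5]: 0 1 2 3 4 5
  R[6]: 1 2 3 4 5 6

hence w(1..6) = (4, 5, 6, 3, 2, 1).

D(w) has 12 cells with 3 SE-corners; essential set:

[(3, 3, 0), (4, 2, 0), (5, 1, 0)]


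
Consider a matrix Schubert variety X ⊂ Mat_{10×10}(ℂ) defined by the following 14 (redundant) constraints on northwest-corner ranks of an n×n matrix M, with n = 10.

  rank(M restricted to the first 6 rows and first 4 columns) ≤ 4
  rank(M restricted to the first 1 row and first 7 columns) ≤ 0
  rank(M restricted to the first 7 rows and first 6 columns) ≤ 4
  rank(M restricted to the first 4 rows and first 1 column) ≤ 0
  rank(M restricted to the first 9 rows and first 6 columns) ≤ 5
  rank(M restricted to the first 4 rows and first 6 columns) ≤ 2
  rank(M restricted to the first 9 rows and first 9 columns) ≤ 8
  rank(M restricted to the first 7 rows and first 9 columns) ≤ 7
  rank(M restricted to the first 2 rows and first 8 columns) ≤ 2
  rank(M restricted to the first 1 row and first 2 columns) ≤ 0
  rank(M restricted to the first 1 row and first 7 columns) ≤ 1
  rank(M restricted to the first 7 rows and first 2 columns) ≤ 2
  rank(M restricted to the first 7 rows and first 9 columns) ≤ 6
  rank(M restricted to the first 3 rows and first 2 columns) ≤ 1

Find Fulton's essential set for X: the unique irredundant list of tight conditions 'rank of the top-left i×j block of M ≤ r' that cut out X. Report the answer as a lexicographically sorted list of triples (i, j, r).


Reconstructing r_w from the 14 given conditions:

  row 1: 0, 0, 0, 0, 0, 0, 0, 1, 1, 1
  row 2: 0, 1, 1, 1, 1, 1, 1, 2, 2, 2
  row 3: 0, 1, 2, 2, 2, 2, 2, 3, 3, 3
  row 4: 0, 1, 2, 2, 2, 2, 3, 4, 4, 4
  row 5: 1, 2, 3, 3, 3, 3, 4, 5, 5, 5
  row 6: 1, 2, 3, 4, 4, 4, 5, 6, 6, 6
  row 7: 1, 2, 3, 4, 4, 4, 5, 6, 6, 7
  row 8: 1, 2, 3, 4, 5, 5, 6, 7, 7, 8
  row 9: 1, 2, 3, 4, 5, 5, 6, 7, 8, 9
  row 10: 1, 2, 3, 4, 5, 6, 7, 8, 9, 10

giving w = (8, 2, 3, 7, 1, 4, 10, 5, 9, 6) via Δ²R.

D(w) has 17 cells with 6 SE-corners; essential set:

[(1, 7, 0), (4, 1, 0), (4, 6, 2), (7, 6, 4), (7, 9, 6), (9, 6, 5)]


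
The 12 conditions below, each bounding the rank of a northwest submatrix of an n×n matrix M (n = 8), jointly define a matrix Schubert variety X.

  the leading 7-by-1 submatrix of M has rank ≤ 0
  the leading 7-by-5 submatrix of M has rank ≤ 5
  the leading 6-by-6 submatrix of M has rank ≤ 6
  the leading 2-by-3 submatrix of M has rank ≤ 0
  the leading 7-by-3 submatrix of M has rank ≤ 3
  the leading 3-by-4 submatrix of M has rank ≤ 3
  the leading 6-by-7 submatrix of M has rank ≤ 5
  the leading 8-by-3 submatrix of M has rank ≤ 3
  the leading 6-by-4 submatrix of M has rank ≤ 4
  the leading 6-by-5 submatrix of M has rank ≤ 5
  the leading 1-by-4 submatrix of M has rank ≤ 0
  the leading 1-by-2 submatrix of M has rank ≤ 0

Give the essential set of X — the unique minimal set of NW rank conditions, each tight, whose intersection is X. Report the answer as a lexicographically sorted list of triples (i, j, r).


Computing R[i][j] = min implied NW-rank bound (n=8, 12 conditions):

  row 1: 0 | 0 | 0 | 0 | 1 | 1 | 1 | 1
  row 2: 0 | 0 | 0 | 1 | 2 | 2 | 2 | 2
  row 3: 0 | 1 | 1 | 2 | 3 | 3 | 3 | 3
  row 4: 0 | 1 | 2 | 3 | 4 | 4 | 4 | 4
  row 5: 0 | 1 | 2 | 3 | 4 | 5 | 5 | 5
  row 6: 0 | 1 | 2 | 3 | 4 | 5 | 5 | 6
  row 7: 0 | 1 | 2 | 3 | 4 | 5 | 6 | 7
  row 8: 1 | 2 | 3 | 4 | 5 | 6 | 7 | 8

hence w(1..8) = (5, 4, 2, 3, 6, 8, 7, 1).

|D(w)|=13, |Ess(w)|=4:

[(1, 4, 0), (2, 3, 0), (6, 7, 5), (7, 1, 0)]


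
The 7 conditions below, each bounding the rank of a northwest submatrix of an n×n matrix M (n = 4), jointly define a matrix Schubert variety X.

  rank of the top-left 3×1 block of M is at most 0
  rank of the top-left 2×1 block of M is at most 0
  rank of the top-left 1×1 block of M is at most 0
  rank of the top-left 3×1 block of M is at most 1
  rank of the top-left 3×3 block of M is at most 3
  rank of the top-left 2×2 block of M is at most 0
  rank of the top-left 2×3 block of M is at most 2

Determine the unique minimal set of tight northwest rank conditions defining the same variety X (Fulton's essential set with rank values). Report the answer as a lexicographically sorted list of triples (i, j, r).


Computing R[i][j] = min implied NW-rank bound (n=4, 7 conditions):

  row 1: 0 | 0 | 1 | 1
  row 2: 0 | 0 | 1 | 2
  row 3: 0 | 1 | 2 | 3
  row 4: 1 | 2 | 3 | 4

reading off 1-entries of Δ²R: w = (3, 4, 2, 1).

Fulton essential set (2 of the 5 Rothe cells):

[(2, 2, 0), (3, 1, 0)]


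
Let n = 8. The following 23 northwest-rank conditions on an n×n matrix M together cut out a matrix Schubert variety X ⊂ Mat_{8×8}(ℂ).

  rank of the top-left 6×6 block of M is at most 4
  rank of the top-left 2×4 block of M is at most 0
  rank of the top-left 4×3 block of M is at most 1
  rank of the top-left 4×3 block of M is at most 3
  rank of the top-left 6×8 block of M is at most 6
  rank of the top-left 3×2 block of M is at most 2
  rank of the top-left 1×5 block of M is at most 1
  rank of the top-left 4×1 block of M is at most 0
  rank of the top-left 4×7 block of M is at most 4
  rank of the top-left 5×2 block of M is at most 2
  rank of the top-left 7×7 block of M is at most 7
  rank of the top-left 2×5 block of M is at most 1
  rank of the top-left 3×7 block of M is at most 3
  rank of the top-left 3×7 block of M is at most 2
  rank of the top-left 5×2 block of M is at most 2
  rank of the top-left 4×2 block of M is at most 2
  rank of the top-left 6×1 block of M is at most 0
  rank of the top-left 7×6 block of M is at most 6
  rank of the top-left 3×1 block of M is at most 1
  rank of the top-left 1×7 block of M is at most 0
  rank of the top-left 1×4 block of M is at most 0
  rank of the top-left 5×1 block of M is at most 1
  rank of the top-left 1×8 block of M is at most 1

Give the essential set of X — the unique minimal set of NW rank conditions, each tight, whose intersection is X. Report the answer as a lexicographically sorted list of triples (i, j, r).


Recovering R(i,j) via the rank-extension bound from the 23 conditions:

  i=1: 0 0 0 0 0 0 0 1
  i=2: 0 0 0 0 1 1 1 2
  i=3: 0 1 1 1 2 2 2 3
  i=4: 0 1 1 2 3 3 3 4
  i=5: 0 1 2 3 4 4 4 5
  i=6: 0 1 2 3 4 4 5 6
  i=7: 1 2 3 4 5 5 6 7
  i=8: 1 2 3 4 5 6 7 8

giving w = (8, 5, 2, 4, 3, 7, 1, 6) via Δ²R.

Rothe diagram D(w) (17 cells), 5 SE-corners (essential conditions):

[(1, 7, 0), (2, 4, 0), (4, 3, 1), (6, 1, 0), (6, 6, 4)]


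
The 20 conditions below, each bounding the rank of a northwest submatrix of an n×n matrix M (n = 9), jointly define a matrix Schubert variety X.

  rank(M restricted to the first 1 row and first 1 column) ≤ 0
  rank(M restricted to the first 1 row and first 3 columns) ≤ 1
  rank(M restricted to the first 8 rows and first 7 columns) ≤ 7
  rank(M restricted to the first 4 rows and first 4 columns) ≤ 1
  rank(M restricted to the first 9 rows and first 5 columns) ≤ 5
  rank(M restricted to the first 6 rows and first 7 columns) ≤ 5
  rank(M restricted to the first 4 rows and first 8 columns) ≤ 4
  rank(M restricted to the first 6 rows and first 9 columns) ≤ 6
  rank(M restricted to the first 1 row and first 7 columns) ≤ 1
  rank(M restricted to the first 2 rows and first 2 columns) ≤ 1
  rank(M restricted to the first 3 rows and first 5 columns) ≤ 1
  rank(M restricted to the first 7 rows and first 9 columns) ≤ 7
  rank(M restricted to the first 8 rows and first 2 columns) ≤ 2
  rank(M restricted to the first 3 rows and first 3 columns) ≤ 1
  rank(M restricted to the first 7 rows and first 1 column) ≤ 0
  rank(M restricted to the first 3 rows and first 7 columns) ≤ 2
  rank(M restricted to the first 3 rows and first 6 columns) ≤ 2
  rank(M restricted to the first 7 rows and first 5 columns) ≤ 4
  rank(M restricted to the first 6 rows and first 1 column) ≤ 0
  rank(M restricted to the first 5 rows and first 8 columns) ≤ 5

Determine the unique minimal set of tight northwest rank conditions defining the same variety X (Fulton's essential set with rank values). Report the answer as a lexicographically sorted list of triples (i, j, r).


Recovering R(i,j) via the rank-extension bound from the 20 conditions:

  0  1  1  1  1  1  1  1  1
  0  1  1  1  1  2  2  2  2
  0  1  1  1  1  2  2  3  3
  0  1  1  1  2  3  3  4  4
  0  1  2  2  3  4  4  5  5
  0  1  2  3  4  5  5  6  6
  0  1  2  3  4  5  6  7  7
  1  2  3  4  5  6  7  8  8
  1  2  3  4  5  6  7  8  9

so w = (2, 6, 8, 5, 3, 4, 7, 1, 9).

Rothe diagram D(w) (16 cells), 4 SE-corners (essential conditions):

[(3, 5, 1), (3, 7, 2), (4, 4, 1), (7, 1, 0)]


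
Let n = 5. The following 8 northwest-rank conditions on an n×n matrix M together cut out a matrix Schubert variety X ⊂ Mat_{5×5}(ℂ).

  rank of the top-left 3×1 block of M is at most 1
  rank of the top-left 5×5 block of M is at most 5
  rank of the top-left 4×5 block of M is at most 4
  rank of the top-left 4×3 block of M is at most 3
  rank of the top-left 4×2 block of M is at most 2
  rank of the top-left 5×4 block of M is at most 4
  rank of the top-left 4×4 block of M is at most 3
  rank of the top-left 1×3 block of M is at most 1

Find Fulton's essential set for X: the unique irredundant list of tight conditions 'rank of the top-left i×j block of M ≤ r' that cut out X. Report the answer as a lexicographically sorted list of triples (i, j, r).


Reconstructing r_w from the 8 given conditions:

  i=1: 1 1 1 1 1
  i=2: 1 2 2 2 2
  i=3: 1 2 3 3 3
  i=4: 1 2 3 3 4
  i=5: 1 2 3 4 5

the unique w with this rank table is (1, 2, 3, 5, 4).

Rothe diagram D(w) (1 cell), 1 SE-corner (essential condition):

[(4, 4, 3)]
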